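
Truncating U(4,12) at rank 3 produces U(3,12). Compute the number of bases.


Truncating U(4,12) to rank 3 gives U(3,12).
Bases of U(3,12) are all 3-element subsets of 12 elements.
Number of bases = C(12,3) = (12 * 11 * 10) / (1 * 2 * 3) = 220.

220


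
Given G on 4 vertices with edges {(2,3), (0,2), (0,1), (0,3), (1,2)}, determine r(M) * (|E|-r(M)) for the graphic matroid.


r(M) = |V| - c = 4 - 1 = 3.
nullity = |E| - r(M) = 5 - 3 = 2.
Product = 3 * 2 = 6.

6


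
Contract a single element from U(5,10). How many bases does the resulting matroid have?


Contracting e from U(5,10) gives U(4,9).
Bases of U(4,9) = C(9,4) = 9! / (4! * 5!) = 126.

126


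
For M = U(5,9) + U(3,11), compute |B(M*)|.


(M1+M2)* = M1* + M2*.
M1* = U(4,9), bases: C(9,4) = 126.
M2* = U(8,11), bases: C(11,8) = 165.
|B(M*)| = 126 * 165 = 20790.

20790


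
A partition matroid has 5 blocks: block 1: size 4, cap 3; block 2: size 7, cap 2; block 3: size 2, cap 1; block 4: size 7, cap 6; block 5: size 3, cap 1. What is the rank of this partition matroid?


Rank of a partition matroid = sum of min(|Si|, ci) for each block.
= min(4,3) + min(7,2) + min(2,1) + min(7,6) + min(3,1)
= 3 + 2 + 1 + 6 + 1
= 13.

13


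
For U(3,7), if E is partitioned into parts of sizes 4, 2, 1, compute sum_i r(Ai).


r(Ai) = min(|Ai|, 3) for each part.
Sum = min(4,3) + min(2,3) + min(1,3)
    = 3 + 2 + 1
    = 6.

6


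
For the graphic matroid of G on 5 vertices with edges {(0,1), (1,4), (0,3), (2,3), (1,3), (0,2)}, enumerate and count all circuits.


A circuit in a graphic matroid = edge set of a simple cycle.
G has 5 vertices and 6 edges.
Enumerating all minimal edge subsets forming cycles...
Total circuits found: 3.

3


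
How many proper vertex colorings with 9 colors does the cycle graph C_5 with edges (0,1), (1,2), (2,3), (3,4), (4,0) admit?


P(C_5, k) = (k-1)^5 + (-1)^5*(k-1).
P(9) = (8)^5 - 8
= 32768 - 8 = 32760.

32760


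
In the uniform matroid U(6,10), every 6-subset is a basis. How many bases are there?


Bases of U(6,10) are all 6-element subsets of the 10-element ground set.
Number of bases = C(10,6).
C(10,6) = 210.

210


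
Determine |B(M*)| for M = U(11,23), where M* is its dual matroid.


The dual of U(r,n) is U(n-r, n) = U(12,23).
Bases of U(12,23) are all (12)-element subsets.
|B(M*)| = (23 choose 12) = 1352078.

1352078


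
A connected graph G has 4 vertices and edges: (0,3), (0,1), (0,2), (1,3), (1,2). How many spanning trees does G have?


By Kirchhoff's matrix tree theorem, the number of spanning trees equals
the determinant of any cofactor of the Laplacian matrix L.
G has 4 vertices and 5 edges.
Computing the (3 x 3) cofactor determinant gives 8.

8


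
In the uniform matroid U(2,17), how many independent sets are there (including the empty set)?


Independent sets of U(2,17) are all subsets of size <= 2.
Count = (17 choose 0) + (17 choose 1) + (17 choose 2)
     = 1 + 17 + 136
     = 154.

154


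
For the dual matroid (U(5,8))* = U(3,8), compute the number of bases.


The dual of U(r,n) is U(n-r, n) = U(3,8).
Bases of U(3,8) are all (3)-element subsets.
|B(M*)| = C(8,3) = 8! / (3! * 5!) = 56.

56


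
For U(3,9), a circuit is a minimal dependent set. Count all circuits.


In U(3,9), circuits are the (4)-element subsets.
Any set of 4 elements is dependent, and removing any one element gives
an independent set of size 3, so it is a minimal dependent set.
Number of circuits = C(9,4) = 9! / (4! * 5!) = 126.

126


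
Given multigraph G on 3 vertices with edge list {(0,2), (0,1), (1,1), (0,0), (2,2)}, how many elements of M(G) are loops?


In a graphic matroid, a loop is a self-loop edge (u,u) with rank 0.
Examining all 5 edges for self-loops...
Self-loops found: (1,1), (0,0), (2,2)
Number of loops = 3.

3


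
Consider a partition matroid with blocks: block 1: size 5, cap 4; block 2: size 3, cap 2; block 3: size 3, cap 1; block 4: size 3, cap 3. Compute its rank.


Rank of a partition matroid = sum of min(|Si|, ci) for each block.
= min(5,4) + min(3,2) + min(3,1) + min(3,3)
= 4 + 2 + 1 + 3
= 10.

10


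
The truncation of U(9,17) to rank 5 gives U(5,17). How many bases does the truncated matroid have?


Truncating U(9,17) to rank 5 gives U(5,17).
Bases of U(5,17) are all 5-element subsets of 17 elements.
Number of bases = C(17,5) = 6188.

6188


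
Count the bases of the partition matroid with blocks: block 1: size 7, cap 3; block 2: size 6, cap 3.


A basis picks exactly ci elements from block i.
Number of bases = product of C(|Si|, ci).
= C(7,3) * C(6,3)
= 35 * 20
= 700.

700


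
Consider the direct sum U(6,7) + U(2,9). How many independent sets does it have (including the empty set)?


For a direct sum, |I(M1+M2)| = |I(M1)| * |I(M2)|.
|I(U(6,7))| = sum C(7,k) for k=0..6 = 127.
|I(U(2,9))| = sum C(9,k) for k=0..2 = 46.
Total = 127 * 46 = 5842.

5842


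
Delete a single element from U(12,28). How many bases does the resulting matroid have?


Deleting e from U(12,28) gives U(12,27) since n > r.
Bases of U(12,27) = C(27,12) = 27! / (12! * 15!) = 17383860.

17383860


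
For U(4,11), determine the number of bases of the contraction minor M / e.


Contracting e from U(4,11) gives U(3,10).
Bases of U(3,10) = C(10,3) = 10! / (3! * 7!) = 120.

120


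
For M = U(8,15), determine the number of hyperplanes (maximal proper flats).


Hyperplanes of U(8,15) are flats of rank 7.
In a uniform matroid, these are exactly the (7)-element subsets.
Count = C(15,7) = 15! / (7! * 8!) = 6435.

6435


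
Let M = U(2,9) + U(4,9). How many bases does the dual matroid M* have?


(M1+M2)* = M1* + M2*.
M1* = U(7,9), bases: C(9,7) = 36.
M2* = U(5,9), bases: C(9,5) = 126.
|B(M*)| = 36 * 126 = 4536.

4536


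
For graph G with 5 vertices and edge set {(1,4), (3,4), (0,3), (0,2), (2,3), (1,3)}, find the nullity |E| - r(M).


Cycle rank (nullity) = |E| - r(M) = |E| - (|V| - c).
|E| = 6, |V| = 5, c = 1.
Nullity = 6 - (5 - 1) = 6 - 4 = 2.

2


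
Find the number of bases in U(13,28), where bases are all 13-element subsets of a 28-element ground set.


Bases of U(13,28) are all 13-element subsets of the 28-element ground set.
Number of bases = C(28,13).
(28 choose 13) = 37442160.

37442160


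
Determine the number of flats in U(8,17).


Flats of U(8,17): every subset of size < 8 is a flat, plus E itself.
Count = C(17,0) + C(17,1) + C(17,2) + C(17,3) + C(17,4) + C(17,5) + C(17,6) + C(17,7) + 1
     = 1 + 17 + 136 + 680 + 2380 + 6188 + 12376 + 19448 + 1
     = 41227.

41227


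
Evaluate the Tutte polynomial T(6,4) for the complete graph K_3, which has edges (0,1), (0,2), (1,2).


T(K_3; x,y) = x^2 + x + y.
T(6,4) = 36 + 6 + 4 = 46.

46


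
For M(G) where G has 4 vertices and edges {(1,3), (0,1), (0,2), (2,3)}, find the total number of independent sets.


An independent set in a graphic matroid is an acyclic edge subset.
G has 4 vertices and 4 edges.
Enumerate all 2^4 = 16 subsets, checking for acyclicity.
Total independent sets = 15.

15


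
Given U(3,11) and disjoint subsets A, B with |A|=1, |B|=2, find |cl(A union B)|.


|A union B| = 1 + 2 = 3 (disjoint).
In U(3,11), cl(S) = S if |S| < 3, else cl(S) = E.
Since 3 >= 3, cl(A union B) = E.
|cl(A union B)| = 11.

11


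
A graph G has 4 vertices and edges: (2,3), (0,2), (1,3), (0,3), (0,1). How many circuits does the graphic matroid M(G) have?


A circuit in a graphic matroid = edge set of a simple cycle.
G has 4 vertices and 5 edges.
Enumerating all minimal edge subsets forming cycles...
Total circuits found: 3.

3


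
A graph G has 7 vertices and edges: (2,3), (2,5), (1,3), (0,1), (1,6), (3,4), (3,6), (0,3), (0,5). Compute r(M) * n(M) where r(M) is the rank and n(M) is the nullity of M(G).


r(M) = |V| - c = 7 - 1 = 6.
nullity = |E| - r(M) = 9 - 6 = 3.
Product = 6 * 3 = 18.

18


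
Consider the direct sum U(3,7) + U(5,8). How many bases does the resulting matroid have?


Bases of a direct sum M1 + M2: |B| = |B(M1)| * |B(M2)|.
|B(U(3,7))| = C(7,3) = 35.
|B(U(5,8))| = C(8,5) = 56.
Total bases = 35 * 56 = 1960.

1960


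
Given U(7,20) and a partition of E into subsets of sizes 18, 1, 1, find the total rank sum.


r(Ai) = min(|Ai|, 7) for each part.
Sum = min(18,7) + min(1,7) + min(1,7)
    = 7 + 1 + 1
    = 9.

9


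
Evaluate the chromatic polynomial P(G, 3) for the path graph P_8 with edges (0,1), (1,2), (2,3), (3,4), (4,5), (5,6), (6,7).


P(P_8, k) = k * (k-1)^(7).
P(3) = 3 * 2^7 = 3 * 128 = 384.

384


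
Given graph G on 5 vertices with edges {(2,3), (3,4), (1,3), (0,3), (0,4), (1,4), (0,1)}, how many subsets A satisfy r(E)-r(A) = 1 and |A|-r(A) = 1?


R(x,y) = sum over A in 2^E of x^(r(E)-r(A)) * y^(|A|-r(A)).
G has 5 vertices, 7 edges. r(E) = 4.
Enumerate all 2^7 = 128 subsets.
Count subsets with r(E)-r(A)=1 and |A|-r(A)=1: 19.

19


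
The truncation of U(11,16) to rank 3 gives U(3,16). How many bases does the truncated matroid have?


Truncating U(11,16) to rank 3 gives U(3,16).
Bases of U(3,16) are all 3-element subsets of 16 elements.
Number of bases = C(16,3) = 16! / (3! * 13!) = 560.

560


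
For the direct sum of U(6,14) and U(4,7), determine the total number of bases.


Bases of a direct sum M1 + M2: |B| = |B(M1)| * |B(M2)|.
|B(U(6,14))| = C(14,6) = 3003.
|B(U(4,7))| = C(7,4) = 35.
Total bases = 3003 * 35 = 105105.

105105


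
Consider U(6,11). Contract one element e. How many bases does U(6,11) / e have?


Contracting e from U(6,11) gives U(5,10).
Bases of U(5,10) = C(10,5) = 10! / (5! * 5!) = 252.

252


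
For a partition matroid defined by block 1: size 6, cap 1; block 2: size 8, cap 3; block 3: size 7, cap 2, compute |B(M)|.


A basis picks exactly ci elements from block i.
Number of bases = product of C(|Si|, ci).
= C(6,1) * C(8,3) * C(7,2)
= 6 * 56 * 21
= 7056.

7056


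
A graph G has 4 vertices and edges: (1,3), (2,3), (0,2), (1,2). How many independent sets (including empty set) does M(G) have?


An independent set in a graphic matroid is an acyclic edge subset.
G has 4 vertices and 4 edges.
Enumerate all 2^4 = 16 subsets, checking for acyclicity.
Total independent sets = 14.

14


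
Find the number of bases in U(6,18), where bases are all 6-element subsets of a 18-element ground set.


Bases of U(6,18) are all 6-element subsets of the 18-element ground set.
Number of bases = C(18,6).
C(18,6) = 18! / (6! * 12!) = 18564.

18564


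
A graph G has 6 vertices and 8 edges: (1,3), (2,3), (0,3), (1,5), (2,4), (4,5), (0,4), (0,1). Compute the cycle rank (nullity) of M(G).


Cycle rank (nullity) = |E| - r(M) = |E| - (|V| - c).
|E| = 8, |V| = 6, c = 1.
Nullity = 8 - (6 - 1) = 8 - 5 = 3.

3


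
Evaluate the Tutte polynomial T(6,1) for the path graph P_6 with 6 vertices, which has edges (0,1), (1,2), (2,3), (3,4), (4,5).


A path on 6 vertices is a tree with 5 edges.
T(x,y) = x^(5) for any tree.
T(6,1) = 6^5 = 7776.

7776


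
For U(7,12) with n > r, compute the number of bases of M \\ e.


Deleting e from U(7,12) gives U(7,11) since n > r.
Bases of U(7,11) = (11 choose 7) = 330.

330


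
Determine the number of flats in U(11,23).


Flats of U(11,23): every subset of size < 11 is a flat, plus E itself.
Count = (23 choose 0) + (23 choose 1) + (23 choose 2) + (23 choose 3) + (23 choose 4) + (23 choose 5) + (23 choose 6) + (23 choose 7) + (23 choose 8) + (23 choose 9) + (23 choose 10) + 1
     = 1 + 23 + 253 + 1771 + 8855 + 33649 + 100947 + 245157 + 490314 + 817190 + 1144066 + 1
     = 2842227.

2842227


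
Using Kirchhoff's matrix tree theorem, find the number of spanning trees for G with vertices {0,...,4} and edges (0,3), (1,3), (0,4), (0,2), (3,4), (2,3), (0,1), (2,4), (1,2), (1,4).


By Kirchhoff's matrix tree theorem, the number of spanning trees equals
the determinant of any cofactor of the Laplacian matrix L.
G has 5 vertices and 10 edges.
Computing the (4 x 4) cofactor determinant gives 125.

125


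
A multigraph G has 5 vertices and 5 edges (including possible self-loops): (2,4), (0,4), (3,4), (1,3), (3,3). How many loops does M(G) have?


In a graphic matroid, a loop is a self-loop edge (u,u) with rank 0.
Examining all 5 edges for self-loops...
Self-loops found: (3,3)
Number of loops = 1.

1


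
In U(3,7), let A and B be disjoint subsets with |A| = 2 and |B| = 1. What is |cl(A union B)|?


|A union B| = 2 + 1 = 3 (disjoint).
In U(3,7), cl(S) = S if |S| < 3, else cl(S) = E.
Since 3 >= 3, cl(A union B) = E.
|cl(A union B)| = 7.

7


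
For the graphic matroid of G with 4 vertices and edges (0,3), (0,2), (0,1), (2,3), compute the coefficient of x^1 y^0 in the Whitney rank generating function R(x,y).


R(x,y) = sum over A in 2^E of x^(r(E)-r(A)) * y^(|A|-r(A)).
G has 4 vertices, 4 edges. r(E) = 3.
Enumerate all 2^4 = 16 subsets.
Count subsets with r(E)-r(A)=1 and |A|-r(A)=0: 6.

6


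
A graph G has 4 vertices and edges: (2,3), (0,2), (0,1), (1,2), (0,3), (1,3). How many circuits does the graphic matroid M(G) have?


A circuit in a graphic matroid = edge set of a simple cycle.
G has 4 vertices and 6 edges.
Enumerating all minimal edge subsets forming cycles...
Total circuits found: 7.

7


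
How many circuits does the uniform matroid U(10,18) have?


In U(10,18), circuits are the (11)-element subsets.
Any set of 11 elements is dependent, and removing any one element gives
an independent set of size 10, so it is a minimal dependent set.
Number of circuits = (18 choose 11) = 31824.

31824


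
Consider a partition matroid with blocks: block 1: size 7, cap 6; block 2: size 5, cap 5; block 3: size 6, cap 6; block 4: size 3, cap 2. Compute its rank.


Rank of a partition matroid = sum of min(|Si|, ci) for each block.
= min(7,6) + min(5,5) + min(6,6) + min(3,2)
= 6 + 5 + 6 + 2
= 19.

19


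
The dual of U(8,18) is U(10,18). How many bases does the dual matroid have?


The dual of U(r,n) is U(n-r, n) = U(10,18).
Bases of U(10,18) are all (10)-element subsets.
|B(M*)| = C(18,10) = 43758.

43758


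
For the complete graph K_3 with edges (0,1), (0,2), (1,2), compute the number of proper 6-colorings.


P(K_3, k) = k(k-1)(k-2)...(k-2).
P(6) = (6) * (5) * (4) = 120.

120


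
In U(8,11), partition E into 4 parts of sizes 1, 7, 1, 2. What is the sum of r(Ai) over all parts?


r(Ai) = min(|Ai|, 8) for each part.
Sum = min(1,8) + min(7,8) + min(1,8) + min(2,8)
    = 1 + 7 + 1 + 2
    = 11.

11


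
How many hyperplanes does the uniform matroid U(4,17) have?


Hyperplanes of U(4,17) are flats of rank 3.
In a uniform matroid, these are exactly the (3)-element subsets.
Count = C(17,3) = (17 * 16 * 15) / (1 * 2 * 3) = 680.

680


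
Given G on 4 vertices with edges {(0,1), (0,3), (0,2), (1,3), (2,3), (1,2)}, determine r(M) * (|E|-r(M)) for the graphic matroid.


r(M) = |V| - c = 4 - 1 = 3.
nullity = |E| - r(M) = 6 - 3 = 3.
Product = 3 * 3 = 9.

9


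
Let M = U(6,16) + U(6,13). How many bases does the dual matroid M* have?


(M1+M2)* = M1* + M2*.
M1* = U(10,16), bases: C(16,10) = 8008.
M2* = U(7,13), bases: C(13,7) = 1716.
|B(M*)| = 8008 * 1716 = 13741728.

13741728


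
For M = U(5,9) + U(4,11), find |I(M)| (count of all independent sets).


For a direct sum, |I(M1+M2)| = |I(M1)| * |I(M2)|.
|I(U(5,9))| = sum C(9,k) for k=0..5 = 382.
|I(U(4,11))| = sum C(11,k) for k=0..4 = 562.
Total = 382 * 562 = 214684.

214684


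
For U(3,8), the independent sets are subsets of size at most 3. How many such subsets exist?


Independent sets of U(3,8) are all subsets of size <= 3.
Count = C(8,0) + C(8,1) + C(8,2) + C(8,3)
     = 1 + 8 + 28 + 56
     = 93.

93


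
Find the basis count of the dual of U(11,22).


The dual of U(r,n) is U(n-r, n) = U(11,22).
Bases of U(11,22) are all (11)-element subsets.
|B(M*)| = C(22,11) = 705432.

705432


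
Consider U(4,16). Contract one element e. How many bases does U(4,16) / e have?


Contracting e from U(4,16) gives U(3,15).
Bases of U(3,15) = C(15,3) = (15 * 14 * 13) / (1 * 2 * 3) = 455.

455


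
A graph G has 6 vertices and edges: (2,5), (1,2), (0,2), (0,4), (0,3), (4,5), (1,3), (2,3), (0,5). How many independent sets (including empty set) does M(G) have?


An independent set in a graphic matroid is an acyclic edge subset.
G has 6 vertices and 9 edges.
Enumerate all 2^9 = 512 subsets, checking for acyclicity.
Total independent sets = 280.

280


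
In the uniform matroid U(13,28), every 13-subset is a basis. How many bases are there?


Bases of U(13,28) are all 13-element subsets of the 28-element ground set.
Number of bases = C(28,13).
C(28,13) = 28! / (13! * 15!) = 37442160.

37442160


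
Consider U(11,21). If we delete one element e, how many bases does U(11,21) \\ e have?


Deleting e from U(11,21) gives U(11,20) since n > r.
Bases of U(11,20) = C(20,11) = 20! / (11! * 9!) = 167960.

167960


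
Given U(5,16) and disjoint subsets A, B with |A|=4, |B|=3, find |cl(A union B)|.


|A union B| = 4 + 3 = 7 (disjoint).
In U(5,16), cl(S) = S if |S| < 5, else cl(S) = E.
Since 7 >= 5, cl(A union B) = E.
|cl(A union B)| = 16.

16


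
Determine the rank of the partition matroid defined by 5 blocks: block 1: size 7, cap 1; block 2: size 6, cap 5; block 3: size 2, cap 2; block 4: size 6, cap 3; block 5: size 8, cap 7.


Rank of a partition matroid = sum of min(|Si|, ci) for each block.
= min(7,1) + min(6,5) + min(2,2) + min(6,3) + min(8,7)
= 1 + 5 + 2 + 3 + 7
= 18.

18


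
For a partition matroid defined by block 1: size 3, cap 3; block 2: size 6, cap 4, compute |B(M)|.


A basis picks exactly ci elements from block i.
Number of bases = product of C(|Si|, ci).
= C(3,3) * C(6,4)
= 1 * 15
= 15.

15


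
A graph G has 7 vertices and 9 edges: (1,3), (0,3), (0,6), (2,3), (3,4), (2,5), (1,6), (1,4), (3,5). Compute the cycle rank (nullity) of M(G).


Cycle rank (nullity) = |E| - r(M) = |E| - (|V| - c).
|E| = 9, |V| = 7, c = 1.
Nullity = 9 - (7 - 1) = 9 - 6 = 3.

3


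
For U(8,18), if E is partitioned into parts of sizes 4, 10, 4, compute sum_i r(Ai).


r(Ai) = min(|Ai|, 8) for each part.
Sum = min(4,8) + min(10,8) + min(4,8)
    = 4 + 8 + 4
    = 16.

16


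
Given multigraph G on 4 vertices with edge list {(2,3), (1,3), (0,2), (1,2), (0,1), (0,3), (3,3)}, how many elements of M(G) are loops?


In a graphic matroid, a loop is a self-loop edge (u,u) with rank 0.
Examining all 7 edges for self-loops...
Self-loops found: (3,3)
Number of loops = 1.

1


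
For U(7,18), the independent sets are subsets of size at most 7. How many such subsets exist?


Independent sets of U(7,18) are all subsets of size <= 7.
Count = (18 choose 0) + (18 choose 1) + (18 choose 2) + (18 choose 3) + (18 choose 4) + (18 choose 5) + (18 choose 6) + (18 choose 7)
     = 1 + 18 + 153 + 816 + 3060 + 8568 + 18564 + 31824
     = 63004.

63004


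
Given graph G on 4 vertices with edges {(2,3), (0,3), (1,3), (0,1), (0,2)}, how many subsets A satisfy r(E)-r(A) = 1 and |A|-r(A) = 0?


R(x,y) = sum over A in 2^E of x^(r(E)-r(A)) * y^(|A|-r(A)).
G has 4 vertices, 5 edges. r(E) = 3.
Enumerate all 2^5 = 32 subsets.
Count subsets with r(E)-r(A)=1 and |A|-r(A)=0: 10.

10


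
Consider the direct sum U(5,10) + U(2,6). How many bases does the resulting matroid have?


Bases of a direct sum M1 + M2: |B| = |B(M1)| * |B(M2)|.
|B(U(5,10))| = C(10,5) = 252.
|B(U(2,6))| = C(6,2) = 15.
Total bases = 252 * 15 = 3780.

3780


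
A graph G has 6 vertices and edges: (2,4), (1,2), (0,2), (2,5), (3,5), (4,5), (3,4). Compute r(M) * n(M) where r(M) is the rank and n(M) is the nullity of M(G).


r(M) = |V| - c = 6 - 1 = 5.
nullity = |E| - r(M) = 7 - 5 = 2.
Product = 5 * 2 = 10.

10


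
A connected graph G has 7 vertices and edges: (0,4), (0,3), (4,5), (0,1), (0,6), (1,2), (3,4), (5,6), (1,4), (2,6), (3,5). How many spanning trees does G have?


By Kirchhoff's matrix tree theorem, the number of spanning trees equals
the determinant of any cofactor of the Laplacian matrix L.
G has 7 vertices and 11 edges.
Computing the (6 x 6) cofactor determinant gives 191.

191


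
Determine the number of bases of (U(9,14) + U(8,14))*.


(M1+M2)* = M1* + M2*.
M1* = U(5,14), bases: C(14,5) = 2002.
M2* = U(6,14), bases: C(14,6) = 3003.
|B(M*)| = 2002 * 3003 = 6012006.

6012006


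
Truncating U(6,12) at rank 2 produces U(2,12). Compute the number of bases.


Truncating U(6,12) to rank 2 gives U(2,12).
Bases of U(2,12) are all 2-element subsets of 12 elements.
Number of bases = C(12,2) = (12 * 11) / (1 * 2) = 66.

66


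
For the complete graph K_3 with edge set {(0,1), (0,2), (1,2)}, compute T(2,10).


T(K_3; x,y) = x^2 + x + y.
T(2,10) = 4 + 2 + 10 = 16.

16


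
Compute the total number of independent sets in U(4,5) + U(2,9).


For a direct sum, |I(M1+M2)| = |I(M1)| * |I(M2)|.
|I(U(4,5))| = sum C(5,k) for k=0..4 = 31.
|I(U(2,9))| = sum C(9,k) for k=0..2 = 46.
Total = 31 * 46 = 1426.

1426


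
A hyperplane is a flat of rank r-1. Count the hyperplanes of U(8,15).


Hyperplanes of U(8,15) are flats of rank 7.
In a uniform matroid, these are exactly the (7)-element subsets.
Count = (15 choose 7) = 6435.

6435


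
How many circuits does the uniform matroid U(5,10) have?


In U(5,10), circuits are the (6)-element subsets.
Any set of 6 elements is dependent, and removing any one element gives
an independent set of size 5, so it is a minimal dependent set.
Number of circuits = C(10,6) = 210.

210


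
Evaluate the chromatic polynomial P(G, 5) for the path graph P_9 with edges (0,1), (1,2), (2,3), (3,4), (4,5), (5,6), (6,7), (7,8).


P(P_9, k) = k * (k-1)^(8).
P(5) = 5 * 4^8 = 5 * 65536 = 327680.

327680


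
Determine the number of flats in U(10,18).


Flats of U(10,18): every subset of size < 10 is a flat, plus E itself.
Count = C(18,0) + C(18,1) + C(18,2) + C(18,3) + C(18,4) + C(18,5) + C(18,6) + C(18,7) + C(18,8) + C(18,9) + 1
     = 1 + 18 + 153 + 816 + 3060 + 8568 + 18564 + 31824 + 43758 + 48620 + 1
     = 155383.

155383


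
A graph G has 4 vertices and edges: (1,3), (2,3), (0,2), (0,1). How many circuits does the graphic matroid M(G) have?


A circuit in a graphic matroid = edge set of a simple cycle.
G has 4 vertices and 4 edges.
Enumerating all minimal edge subsets forming cycles...
Total circuits found: 1.

1


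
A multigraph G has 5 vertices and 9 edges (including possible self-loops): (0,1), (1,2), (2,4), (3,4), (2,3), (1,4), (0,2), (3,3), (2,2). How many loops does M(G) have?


In a graphic matroid, a loop is a self-loop edge (u,u) with rank 0.
Examining all 9 edges for self-loops...
Self-loops found: (3,3), (2,2)
Number of loops = 2.

2


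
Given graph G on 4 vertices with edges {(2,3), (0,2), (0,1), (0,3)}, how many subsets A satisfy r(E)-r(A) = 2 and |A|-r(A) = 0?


R(x,y) = sum over A in 2^E of x^(r(E)-r(A)) * y^(|A|-r(A)).
G has 4 vertices, 4 edges. r(E) = 3.
Enumerate all 2^4 = 16 subsets.
Count subsets with r(E)-r(A)=2 and |A|-r(A)=0: 4.

4


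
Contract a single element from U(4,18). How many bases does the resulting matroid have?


Contracting e from U(4,18) gives U(3,17).
Bases of U(3,17) = C(17,3) = (17 * 16 * 15) / (1 * 2 * 3) = 680.

680


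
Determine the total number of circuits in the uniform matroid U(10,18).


In U(10,18), circuits are the (11)-element subsets.
Any set of 11 elements is dependent, and removing any one element gives
an independent set of size 10, so it is a minimal dependent set.
Number of circuits = C(18,11) = 18! / (11! * 7!) = 31824.

31824


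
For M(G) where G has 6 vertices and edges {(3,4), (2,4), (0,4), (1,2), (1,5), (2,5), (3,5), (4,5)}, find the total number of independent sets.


An independent set in a graphic matroid is an acyclic edge subset.
G has 6 vertices and 8 edges.
Enumerate all 2^8 = 256 subsets, checking for acyclicity.
Total independent sets = 164.

164


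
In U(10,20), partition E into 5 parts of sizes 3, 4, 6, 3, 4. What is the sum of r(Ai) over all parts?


r(Ai) = min(|Ai|, 10) for each part.
Sum = min(3,10) + min(4,10) + min(6,10) + min(3,10) + min(4,10)
    = 3 + 4 + 6 + 3 + 4
    = 20.

20


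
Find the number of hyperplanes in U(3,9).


Hyperplanes of U(3,9) are flats of rank 2.
In a uniform matroid, these are exactly the (2)-element subsets.
Count = C(9,2) = (9 * 8) / (1 * 2) = 36.

36


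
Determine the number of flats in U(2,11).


Flats of U(2,11): every subset of size < 2 is a flat, plus E itself.
Count = C(11,0) + C(11,1) + 1
     = 1 + 11 + 1
     = 13.

13


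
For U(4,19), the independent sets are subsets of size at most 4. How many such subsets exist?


Independent sets of U(4,19) are all subsets of size <= 4.
Count = (19 choose 0) + (19 choose 1) + (19 choose 2) + (19 choose 3) + (19 choose 4)
     = 1 + 19 + 171 + 969 + 3876
     = 5036.

5036


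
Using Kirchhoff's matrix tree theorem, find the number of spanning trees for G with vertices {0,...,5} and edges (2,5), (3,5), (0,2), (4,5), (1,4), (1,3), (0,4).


By Kirchhoff's matrix tree theorem, the number of spanning trees equals
the determinant of any cofactor of the Laplacian matrix L.
G has 6 vertices and 7 edges.
Computing the (5 x 5) cofactor determinant gives 15.

15


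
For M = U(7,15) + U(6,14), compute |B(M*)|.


(M1+M2)* = M1* + M2*.
M1* = U(8,15), bases: C(15,8) = 6435.
M2* = U(8,14), bases: C(14,8) = 3003.
|B(M*)| = 6435 * 3003 = 19324305.

19324305


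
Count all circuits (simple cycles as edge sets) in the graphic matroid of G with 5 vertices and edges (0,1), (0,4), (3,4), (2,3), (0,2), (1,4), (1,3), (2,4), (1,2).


A circuit in a graphic matroid = edge set of a simple cycle.
G has 5 vertices and 9 edges.
Enumerating all minimal edge subsets forming cycles...
Total circuits found: 22.

22


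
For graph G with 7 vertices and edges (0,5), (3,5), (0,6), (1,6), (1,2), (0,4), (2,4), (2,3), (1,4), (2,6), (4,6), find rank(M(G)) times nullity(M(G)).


r(M) = |V| - c = 7 - 1 = 6.
nullity = |E| - r(M) = 11 - 6 = 5.
Product = 6 * 5 = 30.

30


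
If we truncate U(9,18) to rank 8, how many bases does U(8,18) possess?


Truncating U(9,18) to rank 8 gives U(8,18).
Bases of U(8,18) are all 8-element subsets of 18 elements.
Number of bases = C(18,8) = 43758.

43758


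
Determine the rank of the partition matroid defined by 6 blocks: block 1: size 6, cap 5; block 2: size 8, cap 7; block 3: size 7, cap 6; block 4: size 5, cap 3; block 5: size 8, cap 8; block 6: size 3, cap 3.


Rank of a partition matroid = sum of min(|Si|, ci) for each block.
= min(6,5) + min(8,7) + min(7,6) + min(5,3) + min(8,8) + min(3,3)
= 5 + 7 + 6 + 3 + 8 + 3
= 32.

32


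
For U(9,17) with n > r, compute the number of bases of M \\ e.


Deleting e from U(9,17) gives U(9,16) since n > r.
Bases of U(9,16) = C(16,9) = 11440.

11440


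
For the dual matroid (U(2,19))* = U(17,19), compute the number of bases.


The dual of U(r,n) is U(n-r, n) = U(17,19).
Bases of U(17,19) are all (17)-element subsets.
|B(M*)| = C(19,17) = 19! / (17! * 2!) = 171.

171


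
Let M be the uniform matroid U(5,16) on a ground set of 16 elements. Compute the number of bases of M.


Bases of U(5,16) are all 5-element subsets of the 16-element ground set.
Number of bases = C(16,5).
C(16,5) = 4368.

4368


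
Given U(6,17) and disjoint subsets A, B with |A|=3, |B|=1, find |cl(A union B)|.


|A union B| = 3 + 1 = 4 (disjoint).
In U(6,17), cl(S) = S if |S| < 6, else cl(S) = E.
Since 4 < 6, cl(A union B) = A union B.
|cl(A union B)| = 4.

4


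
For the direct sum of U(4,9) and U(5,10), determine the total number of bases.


Bases of a direct sum M1 + M2: |B| = |B(M1)| * |B(M2)|.
|B(U(4,9))| = C(9,4) = 126.
|B(U(5,10))| = C(10,5) = 252.
Total bases = 126 * 252 = 31752.

31752


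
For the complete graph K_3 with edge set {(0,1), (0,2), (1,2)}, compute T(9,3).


T(K_3; x,y) = x^2 + x + y.
T(9,3) = 81 + 9 + 3 = 93.

93


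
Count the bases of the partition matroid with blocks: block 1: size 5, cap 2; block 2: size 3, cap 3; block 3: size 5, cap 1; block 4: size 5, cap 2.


A basis picks exactly ci elements from block i.
Number of bases = product of C(|Si|, ci).
= C(5,2) * C(3,3) * C(5,1) * C(5,2)
= 10 * 1 * 5 * 10
= 500.

500


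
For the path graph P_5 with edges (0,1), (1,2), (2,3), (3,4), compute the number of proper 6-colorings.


P(P_5, k) = k * (k-1)^(4).
P(6) = 6 * 5^4 = 6 * 625 = 3750.

3750


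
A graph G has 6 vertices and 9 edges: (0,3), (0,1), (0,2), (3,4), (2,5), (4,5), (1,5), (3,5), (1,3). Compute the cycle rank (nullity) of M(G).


Cycle rank (nullity) = |E| - r(M) = |E| - (|V| - c).
|E| = 9, |V| = 6, c = 1.
Nullity = 9 - (6 - 1) = 9 - 5 = 4.

4


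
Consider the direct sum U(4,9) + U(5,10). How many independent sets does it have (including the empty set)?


For a direct sum, |I(M1+M2)| = |I(M1)| * |I(M2)|.
|I(U(4,9))| = sum C(9,k) for k=0..4 = 256.
|I(U(5,10))| = sum C(10,k) for k=0..5 = 638.
Total = 256 * 638 = 163328.

163328


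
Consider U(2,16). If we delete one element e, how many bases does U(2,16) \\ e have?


Deleting e from U(2,16) gives U(2,15) since n > r.
Bases of U(2,15) = C(15,2) = (15 * 14) / (1 * 2) = 105.

105


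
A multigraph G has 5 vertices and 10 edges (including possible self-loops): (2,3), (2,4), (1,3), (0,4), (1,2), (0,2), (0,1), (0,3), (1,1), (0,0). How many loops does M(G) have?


In a graphic matroid, a loop is a self-loop edge (u,u) with rank 0.
Examining all 10 edges for self-loops...
Self-loops found: (1,1), (0,0)
Number of loops = 2.

2


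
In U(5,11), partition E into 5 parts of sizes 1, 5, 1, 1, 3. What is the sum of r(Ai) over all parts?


r(Ai) = min(|Ai|, 5) for each part.
Sum = min(1,5) + min(5,5) + min(1,5) + min(1,5) + min(3,5)
    = 1 + 5 + 1 + 1 + 3
    = 11.

11


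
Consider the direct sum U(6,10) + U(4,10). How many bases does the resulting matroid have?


Bases of a direct sum M1 + M2: |B| = |B(M1)| * |B(M2)|.
|B(U(6,10))| = C(10,6) = 210.
|B(U(4,10))| = C(10,4) = 210.
Total bases = 210 * 210 = 44100.

44100


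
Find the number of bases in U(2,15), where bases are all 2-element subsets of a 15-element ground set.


Bases of U(2,15) are all 2-element subsets of the 15-element ground set.
Number of bases = C(15,2).
C(15,2) = (15 * 14) / (1 * 2) = 105.

105


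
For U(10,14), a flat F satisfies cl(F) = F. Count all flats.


Flats of U(10,14): every subset of size < 10 is a flat, plus E itself.
Count = (14 choose 0) + (14 choose 1) + (14 choose 2) + (14 choose 3) + (14 choose 4) + (14 choose 5) + (14 choose 6) + (14 choose 7) + (14 choose 8) + (14 choose 9) + 1
     = 1 + 14 + 91 + 364 + 1001 + 2002 + 3003 + 3432 + 3003 + 2002 + 1
     = 14914.

14914


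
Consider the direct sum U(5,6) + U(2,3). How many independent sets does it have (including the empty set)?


For a direct sum, |I(M1+M2)| = |I(M1)| * |I(M2)|.
|I(U(5,6))| = sum C(6,k) for k=0..5 = 63.
|I(U(2,3))| = sum C(3,k) for k=0..2 = 7.
Total = 63 * 7 = 441.

441


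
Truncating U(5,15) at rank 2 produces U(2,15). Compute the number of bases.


Truncating U(5,15) to rank 2 gives U(2,15).
Bases of U(2,15) are all 2-element subsets of 15 elements.
Number of bases = C(15,2) = 15! / (2! * 13!) = 105.

105


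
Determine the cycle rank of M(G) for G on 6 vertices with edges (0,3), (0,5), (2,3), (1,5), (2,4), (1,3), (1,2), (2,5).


Cycle rank (nullity) = |E| - r(M) = |E| - (|V| - c).
|E| = 8, |V| = 6, c = 1.
Nullity = 8 - (6 - 1) = 8 - 5 = 3.

3


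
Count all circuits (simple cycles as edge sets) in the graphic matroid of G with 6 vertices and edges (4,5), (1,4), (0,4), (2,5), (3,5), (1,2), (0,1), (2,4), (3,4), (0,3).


A circuit in a graphic matroid = edge set of a simple cycle.
G has 6 vertices and 10 edges.
Enumerating all minimal edge subsets forming cycles...
Total circuits found: 21.

21


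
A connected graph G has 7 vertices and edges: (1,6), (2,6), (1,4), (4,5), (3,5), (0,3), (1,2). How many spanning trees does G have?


By Kirchhoff's matrix tree theorem, the number of spanning trees equals
the determinant of any cofactor of the Laplacian matrix L.
G has 7 vertices and 7 edges.
Computing the (6 x 6) cofactor determinant gives 3.

3


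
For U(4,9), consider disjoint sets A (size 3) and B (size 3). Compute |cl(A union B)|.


|A union B| = 3 + 3 = 6 (disjoint).
In U(4,9), cl(S) = S if |S| < 4, else cl(S) = E.
Since 6 >= 4, cl(A union B) = E.
|cl(A union B)| = 9.

9


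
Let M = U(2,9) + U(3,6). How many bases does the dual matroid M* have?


(M1+M2)* = M1* + M2*.
M1* = U(7,9), bases: C(9,7) = 36.
M2* = U(3,6), bases: C(6,3) = 20.
|B(M*)| = 36 * 20 = 720.

720


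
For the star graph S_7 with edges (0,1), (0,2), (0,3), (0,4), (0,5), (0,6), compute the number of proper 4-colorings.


P(tree, k) = k * (k-1)^(6) for any tree on 7 vertices.
P(4) = 4 * 3^6 = 4 * 729 = 2916.

2916


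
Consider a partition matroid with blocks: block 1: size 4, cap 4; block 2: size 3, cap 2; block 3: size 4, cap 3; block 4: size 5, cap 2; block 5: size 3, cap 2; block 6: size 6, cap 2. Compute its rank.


Rank of a partition matroid = sum of min(|Si|, ci) for each block.
= min(4,4) + min(3,2) + min(4,3) + min(5,2) + min(3,2) + min(6,2)
= 4 + 2 + 3 + 2 + 2 + 2
= 15.

15


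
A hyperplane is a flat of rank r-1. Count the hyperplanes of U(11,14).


Hyperplanes of U(11,14) are flats of rank 10.
In a uniform matroid, these are exactly the (10)-element subsets.
Count = (14 choose 10) = 1001.

1001


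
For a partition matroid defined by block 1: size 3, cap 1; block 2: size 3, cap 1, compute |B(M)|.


A basis picks exactly ci elements from block i.
Number of bases = product of C(|Si|, ci).
= C(3,1) * C(3,1)
= 3 * 3
= 9.

9


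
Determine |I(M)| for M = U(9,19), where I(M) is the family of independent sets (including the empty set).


Independent sets of U(9,19) are all subsets of size <= 9.
Count = (19 choose 0) + (19 choose 1) + (19 choose 2) + (19 choose 3) + (19 choose 4) + (19 choose 5) + (19 choose 6) + (19 choose 7) + (19 choose 8) + (19 choose 9)
     = 1 + 19 + 171 + 969 + 3876 + 11628 + 27132 + 50388 + 75582 + 92378
     = 262144.

262144


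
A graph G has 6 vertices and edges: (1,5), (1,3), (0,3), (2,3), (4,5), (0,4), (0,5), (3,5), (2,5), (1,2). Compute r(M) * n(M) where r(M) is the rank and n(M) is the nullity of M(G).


r(M) = |V| - c = 6 - 1 = 5.
nullity = |E| - r(M) = 10 - 5 = 5.
Product = 5 * 5 = 25.

25


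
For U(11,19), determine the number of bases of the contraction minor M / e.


Contracting e from U(11,19) gives U(10,18).
Bases of U(10,18) = (18 choose 10) = 43758.

43758


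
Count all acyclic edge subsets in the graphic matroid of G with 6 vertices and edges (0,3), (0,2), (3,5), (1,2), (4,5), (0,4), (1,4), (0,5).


An independent set in a graphic matroid is an acyclic edge subset.
G has 6 vertices and 8 edges.
Enumerate all 2^8 = 256 subsets, checking for acyclicity.
Total independent sets = 178.

178


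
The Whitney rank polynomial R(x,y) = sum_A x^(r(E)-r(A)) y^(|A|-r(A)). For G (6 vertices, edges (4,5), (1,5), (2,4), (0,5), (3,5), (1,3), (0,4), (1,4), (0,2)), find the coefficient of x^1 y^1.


R(x,y) = sum over A in 2^E of x^(r(E)-r(A)) * y^(|A|-r(A)).
G has 6 vertices, 9 edges. r(E) = 5.
Enumerate all 2^9 = 512 subsets.
Count subsets with r(E)-r(A)=1 and |A|-r(A)=1: 68.

68


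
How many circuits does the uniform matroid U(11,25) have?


In U(11,25), circuits are the (12)-element subsets.
Any set of 12 elements is dependent, and removing any one element gives
an independent set of size 11, so it is a minimal dependent set.
Number of circuits = (25 choose 12) = 5200300.

5200300


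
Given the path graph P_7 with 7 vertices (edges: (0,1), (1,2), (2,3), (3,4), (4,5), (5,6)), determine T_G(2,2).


A path on 7 vertices is a tree with 6 edges.
T(x,y) = x^(6) for any tree.
T(2,2) = 2^6 = 64.

64


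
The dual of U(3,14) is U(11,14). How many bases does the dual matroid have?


The dual of U(r,n) is U(n-r, n) = U(11,14).
Bases of U(11,14) are all (11)-element subsets.
|B(M*)| = (14 choose 11) = 364.

364


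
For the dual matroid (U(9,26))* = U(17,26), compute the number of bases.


The dual of U(r,n) is U(n-r, n) = U(17,26).
Bases of U(17,26) are all (17)-element subsets.
|B(M*)| = (26 choose 17) = 3124550.

3124550


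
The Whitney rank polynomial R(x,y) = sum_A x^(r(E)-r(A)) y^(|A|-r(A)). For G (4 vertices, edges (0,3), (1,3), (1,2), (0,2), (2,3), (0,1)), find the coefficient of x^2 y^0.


R(x,y) = sum over A in 2^E of x^(r(E)-r(A)) * y^(|A|-r(A)).
G has 4 vertices, 6 edges. r(E) = 3.
Enumerate all 2^6 = 64 subsets.
Count subsets with r(E)-r(A)=2 and |A|-r(A)=0: 6.

6


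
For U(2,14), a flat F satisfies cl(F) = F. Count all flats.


Flats of U(2,14): every subset of size < 2 is a flat, plus E itself.
Count = C(14,0) + C(14,1) + 1
     = 1 + 14 + 1
     = 16.

16


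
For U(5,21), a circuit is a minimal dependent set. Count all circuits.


In U(5,21), circuits are the (6)-element subsets.
Any set of 6 elements is dependent, and removing any one element gives
an independent set of size 5, so it is a minimal dependent set.
Number of circuits = C(21,6) = 54264.

54264


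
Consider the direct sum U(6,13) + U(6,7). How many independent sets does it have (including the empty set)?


For a direct sum, |I(M1+M2)| = |I(M1)| * |I(M2)|.
|I(U(6,13))| = sum C(13,k) for k=0..6 = 4096.
|I(U(6,7))| = sum C(7,k) for k=0..6 = 127.
Total = 4096 * 127 = 520192.

520192


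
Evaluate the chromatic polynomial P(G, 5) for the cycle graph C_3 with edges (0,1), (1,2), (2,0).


P(C_3, k) = (k-1)^3 + (-1)^3*(k-1).
P(5) = (4)^3 - 4
= 64 - 4 = 60.

60


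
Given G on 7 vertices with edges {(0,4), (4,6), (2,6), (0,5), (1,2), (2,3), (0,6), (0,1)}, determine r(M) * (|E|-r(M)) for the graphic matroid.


r(M) = |V| - c = 7 - 1 = 6.
nullity = |E| - r(M) = 8 - 6 = 2.
Product = 6 * 2 = 12.

12


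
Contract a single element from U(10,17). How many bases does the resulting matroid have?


Contracting e from U(10,17) gives U(9,16).
Bases of U(9,16) = (16 choose 9) = 11440.

11440


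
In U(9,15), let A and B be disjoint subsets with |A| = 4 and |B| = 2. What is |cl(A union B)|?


|A union B| = 4 + 2 = 6 (disjoint).
In U(9,15), cl(S) = S if |S| < 9, else cl(S) = E.
Since 6 < 9, cl(A union B) = A union B.
|cl(A union B)| = 6.

6


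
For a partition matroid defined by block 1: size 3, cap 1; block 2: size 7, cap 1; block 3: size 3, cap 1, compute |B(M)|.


A basis picks exactly ci elements from block i.
Number of bases = product of C(|Si|, ci).
= C(3,1) * C(7,1) * C(3,1)
= 3 * 7 * 3
= 63.

63


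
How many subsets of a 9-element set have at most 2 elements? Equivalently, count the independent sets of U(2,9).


Independent sets of U(2,9) are all subsets of size <= 2.
Count = (9 choose 0) + (9 choose 1) + (9 choose 2)
     = 1 + 9 + 36
     = 46.

46


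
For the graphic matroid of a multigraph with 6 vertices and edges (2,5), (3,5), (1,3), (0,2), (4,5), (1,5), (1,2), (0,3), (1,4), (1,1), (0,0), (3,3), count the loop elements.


In a graphic matroid, a loop is a self-loop edge (u,u) with rank 0.
Examining all 12 edges for self-loops...
Self-loops found: (1,1), (0,0), (3,3)
Number of loops = 3.

3


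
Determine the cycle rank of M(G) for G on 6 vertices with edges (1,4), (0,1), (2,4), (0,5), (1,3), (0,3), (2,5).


Cycle rank (nullity) = |E| - r(M) = |E| - (|V| - c).
|E| = 7, |V| = 6, c = 1.
Nullity = 7 - (6 - 1) = 7 - 5 = 2.

2


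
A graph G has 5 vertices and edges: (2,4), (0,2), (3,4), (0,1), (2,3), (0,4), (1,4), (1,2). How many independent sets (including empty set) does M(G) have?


An independent set in a graphic matroid is an acyclic edge subset.
G has 5 vertices and 8 edges.
Enumerate all 2^8 = 256 subsets, checking for acyclicity.
Total independent sets = 128.

128
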